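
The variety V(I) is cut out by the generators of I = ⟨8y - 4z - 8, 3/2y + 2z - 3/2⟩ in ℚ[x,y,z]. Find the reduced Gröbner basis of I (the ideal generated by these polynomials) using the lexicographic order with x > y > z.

f_1 = 8y - 4z - 8, LT = y.
f_2 = 3/2y + 2z - 3/2, LT = y.

S(f_1,f_2): lcm = y. S = -11/6z.
  leading term z: no divisor's leading term divides it; move -11/6z to the remainder.
  remainder -11/6z ≠ 0; add g_3 = -11/6z to the basis.

S(f_1,g_3): leading monomials are coprime, so the S-polynomial reduces to 0 (Buchberger's first criterion).
S(f_2,g_3): leading monomials are coprime, so the S-polynomial reduces to 0 (Buchberger's first criterion).
Every S-polynomial of the final basis reduces to 0, so we have a Gröbner basis.
Inter-reduce: drop elements whose leading term is divisible by another's, tail-reduce, and make monic.

G = {y - 1, z}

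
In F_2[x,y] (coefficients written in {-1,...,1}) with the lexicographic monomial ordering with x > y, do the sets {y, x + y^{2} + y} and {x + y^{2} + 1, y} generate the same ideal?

Equality of ideals is decidable: compute both reduced Gröbner bases (unique for the ordering) and check whether they agree.
Buchberger on the first generating set:
f_1 = y, LT = y.
f_2 = x + y^{2} + y, LT = x.

S(f_1,f_2): leading monomials are coprime, so the S-polynomial reduces to 0 (Buchberger's first criterion).
Every S-polynomial of the final basis reduces to 0, so we have a Gröbner basis.
Inter-reduce: drop elements whose leading term is divisible by another's, tail-reduce, and make monic.
Reduced Gröbner basis: {x, y}.

Buchberger on the second generating set:
h_1 = x + y^{2} + 1, LT = x.
h_2 = y, LT = y.

S(h_1,h_2): leading monomials are coprime, so the S-polynomial reduces to 0 (Buchberger's first criterion).
Every S-polynomial of the final basis reduces to 0, so we have a Gröbner basis.
Inter-reduce: drop elements whose leading term is divisible by another's, tail-reduce, and make monic.
Reduced Gröbner basis: {x + 1, y}.

These differ, so the ideals are not equal.

No, the ideals differ.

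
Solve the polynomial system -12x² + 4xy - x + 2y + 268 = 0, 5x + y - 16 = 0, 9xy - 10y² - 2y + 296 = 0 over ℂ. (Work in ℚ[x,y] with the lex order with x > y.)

{(4, -4)}

Compute a lex Gröbner basis by Buchberger's algorithm.
f_1 = -12x² + 4xy - x + 2y + 268, LT = x².
f_2 = 5x + y - 16, LT = x.
f_3 = 9xy - 10y² - 2y + 296, LT = xy.

S(f_1,f_2): lcm = x². S = -8/15xy + 197/60x - ⅙y - 67/3.
  leading term xy: subtract (-8/75y)·f_2 from -8/15xy + 197/60x - ⅙y - 67/3 → 197/60x + 8/75y² - 281/150y - 67/3
  leading term x: subtract (197/300)·f_2 from 197/60x + 8/75y² - 281/150y - 67/3 → 8/75y² - 253/100y - 887/75
  leading term y²: no divisor's leading term divides it; move 8/75y² to the remainder.
  leading term y: no divisor's leading term divides it; move -253/100y to the remainder.
  leading term 1: no divisor's leading term divides it; move -887/75 to the remainder.
  remainder 8/75y² - 253/100y - 887/75 ≠ 0; add h_4 = 8/75y² - 253/100y - 887/75 to the basis.

S(f_1,f_3): lcm = x²y. S = 7/9xy² + 11/36xy - 296/9x - ⅙y² - 67/3y.
  leading term xy²: subtract (7/45y²)·f_2 from 7/9xy² + 11/36xy - 296/9x - ⅙y² - 67/3y → 11/36xy - 296/9x - 7/45y³ + 209/90y² - 67/3y
  leading term xy: subtract (11/180y)·f_2 from 11/36xy - 296/9x - 7/45y³ + 209/90y² - 67/3y → -296/9x - 7/45y³ + 407/180y² - 961/45y
  leading term x: subtract (-296/45)·f_2 from -296/9x - 7/45y³ + 407/180y² - 961/45y → -7/45y³ + 407/180y² - 133/9y - 4736/45
  leading term y³: subtract (-35/24y)·h_4 from -7/45y³ + 407/180y² - 133/9y - 4736/45 → -2057/1440y² - 1281/40y - 4736/45
  leading term y²: subtract (-10285/768)·h_4 from -2057/1440y² - 1281/40y - 4736/45 → -202465/3072y - 202465/768
  leading term y: no divisor's leading term divides it; move -202465/3072y to the remainder.
  leading term 1: no divisor's leading term divides it; move -202465/768 to the remainder.
  remainder -202465/3072y - 202465/768 ≠ 0; add h_5 = -202465/3072y - 202465/768 to the basis.

The other S-polynomials (S(f_2,f_3), S(f_1,h_4), S(f_2,h_4), S(f_3,h_4), S(f_1,h_5), S(f_2,h_5), S(f_3,h_5), S(h_4,h_5)) all reduce to 0 modulo the current basis, so we have a Gröbner basis.
Inter-reduce: drop elements whose leading term is divisible by another's, tail-reduce, and make monic.
Reduced Gröbner basis: {x - 4, y + 4}.

Since the basis is lex-ordered, y + 4 is univariate in y. Its roots are {-4}. Back-substituting each root into the other basis elements fixes the other coordinates.
  y = -4: the earlier basis element becomes x - 4 = 0, giving x = 4 — point (4, -4).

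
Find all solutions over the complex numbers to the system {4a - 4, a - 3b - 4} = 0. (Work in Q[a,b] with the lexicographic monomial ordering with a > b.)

Compute a lex Gröbner basis by Buchberger's algorithm.
f_1 = 4a - 4, LT = a.
f_2 = a - 3b - 4, LT = a.

S(f_1,f_2): lcm = a. S = 3b + 3.
  reduce S modulo (f_1, f_2):
  remainder 3b + 3 ≠ 0; add h_3 = 3b + 3 to the basis.

The other S-polynomials (S(f_1,h_3), S(f_2,h_3)) all reduce to 0 modulo the current basis, so we have a Gröbner basis.
Inter-reduce: drop elements whose leading term is divisible by another's, tail-reduce, and make monic.
Reduced Gröbner basis: {a - 1, b + 1}.

Elimination: the polynomial b + 1 lies in the elimination ideal for b, so b ∈ {-1}. For each such b, the remaining basis elements (now univariate) give the rest of the solution.
  b = -1: the earlier basis element becomes a - 1 = 0, giving a = 1 — point (1, -1).

{(1, -1)}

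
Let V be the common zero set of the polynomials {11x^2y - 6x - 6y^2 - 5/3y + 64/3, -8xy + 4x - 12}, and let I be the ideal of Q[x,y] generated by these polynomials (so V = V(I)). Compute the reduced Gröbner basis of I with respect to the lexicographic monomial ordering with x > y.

f_1 = 11x^2y - 6x - 6y^2 - 5/3y + 64/3, LT = x^2y.
f_2 = -8xy + 4x - 12, LT = xy.

S(f_1,f_2): lcm = x^2y. S = 1/2x^2 - 45/22x - 6/11y^2 - 5/33y + 64/33.
  leading term x^2: no divisor's leading term divides it; move 1/2x^2 to the remainder.
  leading term x: no divisor's leading term divides it; move -45/22x to the remainder.
  leading term y^2: no divisor's leading term divides it; move -6/11y^2 to the remainder.
  leading term y: no divisor's leading term divides it; move -5/33y to the remainder.
  leading term 1: no divisor's leading term divides it; move 64/33 to the remainder.
  remainder 1/2x^2 - 45/22x - 6/11y^2 - 5/33y + 64/33 ≠ 0; add g_3 = 1/2x^2 - 45/22x - 6/11y^2 - 5/33y + 64/33 to the basis.

S(f_1,g_3): lcm = x^2y. S = 45/11xy - 6/11x + 12/11y^3 - 8/33y^2 - 133/33y + 64/33.
  leading term xy: subtract (-45/88)·f_2 from 45/11xy - 6/11x + 12/11y^3 - 8/33y^2 - 133/33y + 64/33 → 3/2x + 12/11y^3 - 8/33y^2 - 133/33y - 277/66
  leading term x: no divisor's leading term divides it; move 3/2x to the remainder.
  leading term y^3: no divisor's leading term divides it; move 12/11y^3 to the remainder.
  leading term y^2: no divisor's leading term divides it; move -8/33y^2 to the remainder.
  leading term y: no divisor's leading term divides it; move -133/33y to the remainder.
  leading term 1: no divisor's leading term divides it; move -277/66 to the remainder.
  remainder 3/2x + 12/11y^3 - 8/33y^2 - 133/33y - 277/66 ≠ 0; add g_4 = 3/2x + 12/11y^3 - 8/33y^2 - 133/33y - 277/66 to the basis.

S(f_2,g_4): lcm = xy. S = -1/2x - 8/11y^4 + 16/99y^3 + 266/99y^2 + 277/99y + 3/2.
  leading term x: subtract (-1/3)·g_4 from -1/2x - 8/11y^4 + 16/99y^3 + 266/99y^2 + 277/99y + 3/2 → -8/11y^4 + 52/99y^3 + 86/33y^2 + 16/11y + 10/99
  leading term y^4: no divisor's leading term divides it; move -8/11y^4 to the remainder.
  leading term y^3: no divisor's leading term divides it; move 52/99y^3 to the remainder.
  leading term y^2: no divisor's leading term divides it; move 86/33y^2 to the remainder.
  leading term y: no divisor's leading term divides it; move 16/11y to the remainder.
  leading term 1: no divisor's leading term divides it; move 10/99 to the remainder.
  remainder -8/11y^4 + 52/99y^3 + 86/33y^2 + 16/11y + 10/99 ≠ 0; add g_5 = -8/11y^4 + 52/99y^3 + 86/33y^2 + 16/11y + 10/99 to the basis.

The other S-polynomials (S(f_2,g_3), S(f_1,g_4), S(g_3,g_4), S(f_1,g_5), S(f_2,g_5), S(g_3,g_5), S(g_4,g_5)) all reduce to 0 modulo the current basis, so we have a Gröbner basis.
Inter-reduce: drop elements whose leading term is divisible by another's, tail-reduce, and make monic.

G = {x + 8/11y^3 - 16/99y^2 - 266/99y - 277/99, y^4 - 13/18y^3 - 43/12y^2 - 2y - 5/36}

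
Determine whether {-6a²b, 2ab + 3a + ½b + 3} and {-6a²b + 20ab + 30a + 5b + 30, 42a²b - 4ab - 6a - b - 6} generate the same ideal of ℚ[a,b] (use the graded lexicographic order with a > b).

Two ideals are equal iff their reduced Gröbner bases coincide (the reduced basis is unique for a fixed ordering).
Buchberger on the first generating set:
f_1 = -6a²b, LT = a²b.
f_2 = 2ab + 3a + ½b + 3, LT = ab.

S(f_1,f_2): lcm = a²b. S = -3/2a² - ¼ab - 3/2a.
  leading term a²: no divisor's leading term divides it; move -3/2a² to the remainder.
  leading term ab: subtract (-⅛)·f_2 from -¼ab - 3/2a → -9/8a + 1/16b + ⅜
  leading term a: no divisor's leading term divides it; move -9/8a to the remainder.
  leading term b: no divisor's leading term divides it; move 1/16b to the remainder.
  leading term 1: no divisor's leading term divides it; move ⅜ to the remainder.
  remainder -3/2a² - 9/8a + 1/16b + ⅜ ≠ 0; add g_3 = -3/2a² - 9/8a + 1/16b + ⅜ to the basis.

S(f_1,g_3): lcm = a²b. S = -¾ab + 1/24b² + ¼b.
  leading term ab: subtract (-⅜)·f_2 from -¾ab + 1/24b² + ¼b → 1/24b² + 9/8a + 7/16b + 9/8
  leading term b²: no divisor's leading term divides it; move 1/24b² to the remainder.
  leading term a: no divisor's leading term divides it; move 9/8a to the remainder.
  leading term b: no divisor's leading term divides it; move 7/16b to the remainder.
  leading term 1: no divisor's leading term divides it; move 9/8 to the remainder.
  remainder 1/24b² + 9/8a + 7/16b + 9/8 ≠ 0; add g_4 = 1/24b² + 9/8a + 7/16b + 9/8 to the basis.

The other S-polynomials (S(f_2,g_3), S(f_1,g_4), S(f_2,g_4), S(g_3,g_4)) all reduce to 0 modulo the current basis, so we have a Gröbner basis.
Inter-reduce: drop elements whose leading term is divisible by another's, tail-reduce, and make monic.
Reduced Gröbner basis: {a² + ¾a - 1/24b - ¼, ab + 3/2a + ¼b + 3/2, b² + 27a + 21/2b + 27}.

Buchberger on the second generating set:
h_1 = -6a²b + 20ab + 30a + 5b + 30, LT = a²b.
h_2 = 42a²b - 4ab - 6a - b - 6, LT = a²b.

S(h_1,h_2): lcm = a²b. S = -68/21ab - 34/7a - 17/21b - 34/7.
  leading term ab: no divisor's leading term divides it; move -68/21ab to the remainder.
  leading term a: no divisor's leading term divides it; move -34/7a to the remainder.
  leading term b: no divisor's leading term divides it; move -17/21b to the remainder.
  leading term 1: no divisor's leading term divides it; move -34/7 to the remainder.
  remainder -68/21ab - 34/7a - 17/21b - 34/7 ≠ 0; add k_3 = -68/21ab - 34/7a - 17/21b - 34/7 to the basis.

S(h_1,k_3): lcm = a²b. S = -3/2a² - 43/12ab - 13/2a - ⅚b - 5.
  leading term a²: no divisor's leading term divides it; move -3/2a² to the remainder.
  leading term ab: subtract (301/272)·k_3 from -43/12ab - 13/2a - ⅚b - 5 → -9/8a + 1/16b + ⅜
  leading term a: no divisor's leading term divides it; move -9/8a to the remainder.
  leading term b: no divisor's leading term divides it; move 1/16b to the remainder.
  leading term 1: no divisor's leading term divides it; move ⅜ to the remainder.
  remainder -3/2a² - 9/8a + 1/16b + ⅜ ≠ 0; add k_4 = -3/2a² - 9/8a + 1/16b + ⅜ to the basis.

S(h_1,k_4): lcm = a²b. S = -49/12ab + 1/24b² - 5a - 7/12b - 5.
  leading term ab: subtract (343/272)·k_3 from -49/12ab + 1/24b² - 5a - 7/12b - 5 → 1/24b² + 9/8a + 7/16b + 9/8
  leading term b²: no divisor's leading term divides it; move 1/24b² to the remainder.
  leading term a: no divisor's leading term divides it; move 9/8a to the remainder.
  leading term b: no divisor's leading term divides it; move 7/16b to the remainder.
  leading term 1: no divisor's leading term divides it; move 9/8 to the remainder.
  remainder 1/24b² + 9/8a + 7/16b + 9/8 ≠ 0; add k_5 = 1/24b² + 9/8a + 7/16b + 9/8 to the basis.

The other S-polynomials (S(h_2,k_3), S(h_2,k_4), S(k_3,k_4), S(h_1,k_5), S(h_2,k_5), S(k_3,k_5), S(k_4,k_5)) all reduce to 0 modulo the current basis, so we have a Gröbner basis.
Inter-reduce: drop elements whose leading term is divisible by another's, tail-reduce, and make monic.
Reduced Gröbner basis: {a² + ¾a - 1/24b - ¼, ab + 3/2a + ¼b + 3/2, b² + 27a + 21/2b + 27}.

Same reduced basis, so the two generating sets span the same ideal.
The choice of monomial ordering does not affect the verdict — as long as both bases are computed under the same ordering, their equality decides ideal equality.

Yes, the ideals are equal.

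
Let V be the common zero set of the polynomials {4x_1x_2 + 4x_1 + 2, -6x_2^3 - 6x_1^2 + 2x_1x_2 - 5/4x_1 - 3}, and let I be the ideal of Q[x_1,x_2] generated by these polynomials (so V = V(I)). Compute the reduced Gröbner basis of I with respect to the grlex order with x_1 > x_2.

G = {x_1^3 + 13/24x_1^2 - 1/2x_2^2 - 1/3x_1 + 1/2x_2 - 1/2, x_2^3 + x_1^2 + 13/24x_1 + 2/3, x_1x_2 + x_1 + 1/2}

f_1 = 4x_1x_2 + 4x_1 + 2, LT = x_1x_2.
f_2 = -6x_2^3 - 6x_1^2 + 2x_1x_2 - 5/4x_1 - 3, LT = x_2^3.

S(f_1,f_2): lcm = x_1x_2^3. S = -x_1^3 + 1/3x_1^2x_2 + x_1x_2^2 - 5/24x_1^2 + 1/2x_2^2 - 1/2x_1.
  reduce S modulo (f_1, f_2):
  remainder -x_1^3 - 13/24x_1^2 + 1/2x_2^2 + 1/3x_1 - 1/2x_2 + 1/2 ≠ 0; add g_3 = -x_1^3 - 13/24x_1^2 + 1/2x_2^2 + 1/3x_1 - 1/2x_2 + 1/2 to the basis.

The other S-polynomials (S(f_1,g_3), S(f_2,g_3)) all reduce to 0 modulo the current basis, so we have a Gröbner basis.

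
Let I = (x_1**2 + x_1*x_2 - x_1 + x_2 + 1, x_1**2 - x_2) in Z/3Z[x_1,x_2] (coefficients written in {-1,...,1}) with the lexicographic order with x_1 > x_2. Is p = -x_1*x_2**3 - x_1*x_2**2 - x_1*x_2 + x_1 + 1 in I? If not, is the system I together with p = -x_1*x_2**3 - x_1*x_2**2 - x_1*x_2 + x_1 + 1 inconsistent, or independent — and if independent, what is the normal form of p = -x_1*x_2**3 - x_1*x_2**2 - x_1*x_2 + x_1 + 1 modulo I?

-x_1*x_2**3 - x_1*x_2**2 - x_1*x_2 + x_1 + 1 is independent of I; its normal form modulo I is x_1 + 1.

First compute the reduced Gröbner basis of I by Buchberger's algorithm.
f_1 = x_1**2 + x_1*x_2 - x_1 + x_2 + 1, LT = x_1**2.
f_2 = x_1**2 - x_2, LT = x_1**2.

S(f_1,f_2): lcm = x_1**2. S = x_1*x_2 - x_1 - x_2 + 1.
  leading term x_1*x_2: no divisor's leading term divides it; move x_1*x_2 to the remainder.
  leading term x_1: no divisor's leading term divides it; move -x_1 to the remainder.
  leading term x_2: no divisor's leading term divides it; move -x_2 to the remainder.
  leading term 1: no divisor's leading term divides it; move 1 to the remainder.
  remainder x_1*x_2 - x_1 - x_2 + 1 ≠ 0; add h_3 = x_1*x_2 - x_1 - x_2 + 1 to the basis.

S(f_1,h_3): lcm = x_1**2*x_2. S = x_1**2 + x_1*x_2**2 - x_1 + x_2**2 + x_2.
  leading term x_1**2: subtract (1)·f_1 from x_1**2 + x_1*x_2**2 - x_1 + x_2**2 + x_2 → x_1*x_2**2 - x_1*x_2 + x_2**2 - 1
  leading term x_1*x_2**2: subtract (x_2)·h_3 from x_1*x_2**2 - x_1*x_2 + x_2**2 - 1 → -x_2**2 - x_2 - 1
  leading term x_2**2: no divisor's leading term divides it; move -x_2**2 to the remainder.
  leading term x_2: no divisor's leading term divides it; move -x_2 to the remainder.
  leading term 1: no divisor's leading term divides it; move -1 to the remainder.
  remainder -x_2**2 - x_2 - 1 ≠ 0; add h_4 = -x_2**2 - x_2 - 1 to the basis.

The other S-polynomials (S(f_2,h_3), S(f_1,h_4), S(f_2,h_4), S(h_3,h_4)) all reduce to 0 modulo the current basis, so we have a Gröbner basis.
Inter-reduce: drop elements whose leading term is divisible by another's, tail-reduce, and make monic.
Reduced Gröbner basis: {x_1**2 - x_2, x_1*x_2 - x_1 - x_2 + 1, x_2**2 + x_2 + 1}.
Label its elements g_1 = x_1**2 - x_2, g_2 = x_1*x_2 - x_1 - x_2 + 1, g_3 = x_2**2 + x_2 + 1.

Reduce p = -x_1*x_2**3 - x_1*x_2**2 - x_1*x_2 + x_1 + 1 modulo G:
  leading term x_1*x_2**3: subtract (-x_2**2)·g_2 from -x_1*x_2**3 - x_1*x_2**2 - x_1*x_2 + x_1 + 1 → x_1*x_2**2 - x_1*x_2 + x_1 - x_2**3 + x_2**2 + 1
  leading term x_1*x_2**2: subtract (x_2)·g_2 from x_1*x_2**2 - x_1*x_2 + x_1 - x_2**3 + x_2**2 + 1 → x_1 - x_2**3 - x_2**2 - x_2 + 1
  leading term x_1: no divisor's leading term divides it; move x_1 to the remainder.
  leading term x_2**3: subtract (-x_2)·g_3 from -x_2**3 - x_2**2 - x_2 + 1 → 1
  leading term 1: no divisor's leading term divides it; move 1 to the remainder.
  normal form = x_1 + 1.
The normal form is nonzero, so p ∉ I. Since p minus its normal form lies in I, I + (p) = I + (r) where r = x_1 + 1; decide whether this ideal is the whole ring.
Run Buchberger on G together with r (pairs among the g_i already reduce to 0 since G is a Gröbner basis):
g_1 = x_1**2 - x_2, LT = x_1**2.
g_2 = x_1*x_2 - x_1 - x_2 + 1, LT = x_1*x_2.
g_3 = x_2**2 + x_2 + 1, LT = x_2**2.
r = x_1 + 1, LT = x_1.

S(g_1,r): lcm = x_1**2. S = -x_1 - x_2.
  leading term x_1: subtract (-1)·r from -x_1 - x_2 → -x_2 + 1
  leading term x_2: no divisor's leading term divides it; move -x_2 to the remainder.
  leading term 1: no divisor's leading term divides it; move 1 to the remainder.
  remainder -x_2 + 1 ≠ 0; add m_5 = -x_2 + 1 to the basis.

The other S-polynomials (S(g_1,g_2), S(g_1,g_3), S(g_2,g_3), S(g_2,r), S(g_3,r), S(g_1,m_5), S(g_2,m_5), S(g_3,m_5), S(r,m_5)) all reduce to 0 modulo the current basis, so we have a Gröbner basis.
Inter-reduce: drop elements whose leading term is divisible by another's, tail-reduce, and make monic.
Reduced Gröbner basis: {x_1 + 1, x_2 - 1}.
The reduced Gröbner basis of I + (p) is {x_1 + 1, x_2 - 1} ≠ {1}, a proper ideal, so the enlarged system stays consistent: p is independent of I, with normal form x_1 + 1.

Ideal membership is decidable via reduction modulo a Gröbner basis.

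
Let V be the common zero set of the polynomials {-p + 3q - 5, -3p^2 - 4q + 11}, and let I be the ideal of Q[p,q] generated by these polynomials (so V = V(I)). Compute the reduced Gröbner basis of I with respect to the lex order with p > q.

G = {p - 3q + 5, q^2 - 86/27q + 64/27}

f_1 = -p + 3q - 5, LT = p.
f_2 = -3p^2 - 4q + 11, LT = p^2.

S(f_1,f_2): lcm = p^2. S = -3pq + 5p - 4/3q + 11/3.
  reduce S modulo (f_1, f_2):
  remainder -9q^2 + 86/3q - 64/3 ≠ 0; add g_3 = -9q^2 + 86/3q - 64/3 to the basis.

The other S-polynomials (S(f_1,g_3), S(f_2,g_3)) all reduce to 0 modulo the current basis, so we have a Gröbner basis.
Inter-reduce: drop elements whose leading term is divisible by another's, tail-reduce, and make monic.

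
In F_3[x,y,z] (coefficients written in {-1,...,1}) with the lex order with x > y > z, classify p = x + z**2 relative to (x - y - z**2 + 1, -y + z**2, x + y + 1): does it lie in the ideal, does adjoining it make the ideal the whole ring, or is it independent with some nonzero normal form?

Adjoining x + z**2 makes the ideal the whole ring: the system is inconsistent.

First compute the reduced Gröbner basis of I by Buchberger's algorithm.
f_1 = x - y - z**2 + 1, LT = x.
f_2 = -y + z**2, LT = y.
f_3 = x + y + 1, LT = x.

S(f_1,f_2): leading monomials are coprime, so the S-polynomial reduces to 0 (Buchberger's first criterion).
S(f_1,f_3): lcm = x. S = y - z**2.
  leading term y: subtract (-1)·f_2 from y - z**2 → 0
  remainder 0.

S(f_2,f_3): leading monomials are coprime, so the S-polynomial reduces to 0 (Buchberger's first criterion).
Every S-polynomial of the final basis reduces to 0, so we have a Gröbner basis.
Inter-reduce: drop elements whose leading term is divisible by another's, tail-reduce, and make monic.
Reduced Gröbner basis: {x + z**2 + 1, y - z**2}.
Label its elements g_1 = x + z**2 + 1, g_2 = y - z**2.

Reduce p = x + z**2 modulo G:
  leading term x: subtract (1)·g_1 from x + z**2 → -1
  leading term 1: no divisor's leading term divides it; move -1 to the remainder.
  normal form = -1.
The normal form is nonzero, so p ∉ I. Since p minus its normal form lies in I, I + (p) = I + (r) where r = -1; decide whether this ideal is the whole ring.
Here r = -1 is a nonzero constant, hence a unit: 1 ∈ I + (p), the Gröbner basis of I + (p) is {1}, and the enlarged system has no common solution — adjoining p is inconsistent.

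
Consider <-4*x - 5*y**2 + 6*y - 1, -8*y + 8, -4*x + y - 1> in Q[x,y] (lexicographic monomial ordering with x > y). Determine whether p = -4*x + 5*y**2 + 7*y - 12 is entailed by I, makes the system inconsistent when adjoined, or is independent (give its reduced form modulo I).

First compute the reduced Gröbner basis of I by Buchberger's algorithm.
f_1 = -4*x - 5*y**2 + 6*y - 1, LT = x.
f_2 = -8*y + 8, LT = y.
f_3 = -4*x + y - 1, LT = x.

The S-polynomials (S(f_1,f_2), S(f_1,f_3), S(f_2,f_3)) all reduce to 0 modulo the current basis, so we have a Gröbner basis.
Inter-reduce: drop elements whose leading term is divisible by another's, tail-reduce, and make monic.
Reduced Gröbner basis: {x, y - 1}.
Label its elements g_1 = x, g_2 = y - 1.

Reduce p = -4*x + 5*y**2 + 7*y - 12 modulo G:
  leading term x: subtract (-4)·g_1 from -4*x + 5*y**2 + 7*y - 12 → 5*y**2 + 7*y - 12
  leading term y**2: subtract (5*y)·g_2 from 5*y**2 + 7*y - 12 → 12*y - 12
  leading term y: subtract (12)·g_2 from 12*y - 12 → 0
  normal form = 0.
Since the normal form is 0, p ∈ I.

Ideal membership is decidable via reduction modulo a Gröbner basis.

-4*x + 5*y**2 + 7*y - 12 lies in I (it reduces to 0).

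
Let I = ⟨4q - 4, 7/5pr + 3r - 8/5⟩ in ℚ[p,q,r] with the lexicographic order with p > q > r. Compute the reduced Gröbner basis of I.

f_1 = 4q - 4, LT = q.
f_2 = 7/5pr + 3r - 8/5, LT = pr.

The S-polynomials (S(f_1,f_2)) all reduce to 0 modulo the current basis, so we have a Gröbner basis.

G = {pr + 15/7r - 8/7, q - 1}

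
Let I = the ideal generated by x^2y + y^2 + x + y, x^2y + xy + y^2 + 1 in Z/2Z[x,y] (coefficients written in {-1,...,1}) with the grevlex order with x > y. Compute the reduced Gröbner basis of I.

f_1 = x^2y + y^2 + x + y, LT = x^2y.
f_2 = x^2y + xy + y^2 + 1, LT = x^2y.

S(f_1,f_2): lcm = x^2y. S = xy + x + y + 1.
  reduce S modulo (f_1, f_2):
  remainder xy + x + y + 1 ≠ 0; add g_3 = xy + x + y + 1 to the basis.

S(f_1,g_3): lcm = x^2y. S = x^2 + xy + y^2 + y.
  reduce S modulo (f_1, f_2, g_3):
  remainder x^2 + y^2 + x + 1 ≠ 0; add g_4 = x^2 + y^2 + x + 1 to the basis.

S(f_1,g_4): lcm = x^2y. S = y^3 + xy + y^2 + x.
  reduce S modulo (f_1, f_2, g_3, g_4):
  remainder y^3 + y^2 + y + 1 ≠ 0; add g_5 = y^3 + y^2 + y + 1 to the basis.

The other S-polynomials (S(f_2,g_3), S(f_2,g_4), S(g_3,g_4), S(f_1,g_5), S(f_2,g_5), S(g_3,g_5), S(g_4,g_5)) all reduce to 0 modulo the current basis, so we have a Gröbner basis.
Inter-reduce: drop elements whose leading term is divisible by another's, tail-reduce, and make monic.

G = {y^3 + y^2 + y + 1, x^2 + y^2 + x + 1, xy + x + y + 1}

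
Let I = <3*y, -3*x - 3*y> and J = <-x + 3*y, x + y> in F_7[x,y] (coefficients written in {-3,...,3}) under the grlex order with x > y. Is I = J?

Yes, the ideals are equal.

Equality of ideals is decidable: compute both reduced Gröbner bases (unique for the ordering) and check whether they agree.
Buchberger on the first generating set:
f_1 = 3*y, LT = y.
f_2 = -3*x - 3*y, LT = x.

S(f_1,f_2): leading monomials are coprime, so the S-polynomial reduces to 0 (Buchberger's first criterion).
Every S-polynomial of the final basis reduces to 0, so we have a Gröbner basis.
Inter-reduce: drop elements whose leading term is divisible by another's, tail-reduce, and make monic.
Reduced Gröbner basis: {x, y}.

Buchberger on the second generating set:
h_1 = -x + 3*y, LT = x.
h_2 = x + y, LT = x.

S(h_1,h_2): lcm = x. S = 3*y.
  leading term y: no divisor's leading term divides it; move 3*y to the remainder.
  remainder 3*y ≠ 0; add k_3 = 3*y to the basis.

S(h_1,k_3): leading monomials are coprime, so the S-polynomial reduces to 0 (Buchberger's first criterion).
S(h_2,k_3): leading monomials are coprime, so the S-polynomial reduces to 0 (Buchberger's first criterion).
Every S-polynomial of the final basis reduces to 0, so we have a Gröbner basis.
Inter-reduce: drop elements whose leading term is divisible by another's, tail-reduce, and make monic.
Reduced Gröbner basis: {x, y}.

Same reduced basis, so the two generating sets span the same ideal.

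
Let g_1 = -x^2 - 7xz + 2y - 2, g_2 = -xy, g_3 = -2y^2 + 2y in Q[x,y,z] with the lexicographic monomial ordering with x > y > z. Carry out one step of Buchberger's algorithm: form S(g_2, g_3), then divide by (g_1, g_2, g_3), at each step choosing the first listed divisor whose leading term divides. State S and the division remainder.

lcm(LM(g_2), LM(g_3)) = xy^2.
S = (lcm/LT(g_2))·g_2 − (lcm/LT(g_3))·g_3 = xy.
Reduce S modulo (g_1, g_2, g_3) in that order:
  leading term xy: subtract (-1)·g_2 from xy → 0
The remainder is 0, so this S-polynomial contributes no new basis element.

S(g_2, g_3) = xy; remainder on division = 0.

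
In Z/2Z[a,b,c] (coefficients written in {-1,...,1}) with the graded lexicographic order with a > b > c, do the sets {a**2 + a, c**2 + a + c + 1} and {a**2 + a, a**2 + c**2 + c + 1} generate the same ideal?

Yes, the ideals are equal.

For a fixed monomial order, each ideal has a unique reduced Gröbner basis; comparing bases decides equality.
Buchberger on the first generating set:
f_1 = a**2 + a, LT = a**2.
f_2 = c**2 + a + c + 1, LT = c**2.

The S-polynomials (S(f_1,f_2)) all reduce to 0 modulo the current basis, so we have a Gröbner basis.
Inter-reduce: drop elements whose leading term is divisible by another's, tail-reduce, and make monic.
Reduced Gröbner basis: {a**2 + a, c**2 + a + c + 1}.

Buchberger on the second generating set:
h_1 = a**2 + a, LT = a**2.
h_2 = a**2 + c**2 + c + 1, LT = a**2.

S(h_1,h_2): lcm = a**2. S = c**2 + a + c + 1.
  reduce S modulo (h_1, h_2):
  remainder c**2 + a + c + 1 ≠ 0; add k_3 = c**2 + a + c + 1 to the basis.

The other S-polynomials (S(h_1,k_3), S(h_2,k_3)) all reduce to 0 modulo the current basis, so we have a Gröbner basis.
Inter-reduce: drop elements whose leading term is divisible by another's, tail-reduce, and make monic.
Reduced Gröbner basis: {a**2 + a, c**2 + a + c + 1}.

The two bases agree; hence the ideals are identical.
The same test decides containment: I ⊆ J iff every generator of I reduces to 0 modulo a Gröbner basis of J.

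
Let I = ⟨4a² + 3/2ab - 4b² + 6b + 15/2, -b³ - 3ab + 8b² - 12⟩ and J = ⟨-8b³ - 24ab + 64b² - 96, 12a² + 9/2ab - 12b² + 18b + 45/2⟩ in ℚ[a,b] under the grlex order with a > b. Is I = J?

Yes, the ideals are equal.

For a fixed monomial order, each ideal has a unique reduced Gröbner basis; comparing bases decides equality.
Buchberger on the first generating set:
f_1 = 4a² + 3/2ab - 4b² + 6b + 15/2, LT = a².
f_2 = -b³ - 3ab + 8b² - 12, LT = b³.

The S-polynomials (S(f_1,f_2)) all reduce to 0 modulo the current basis, so we have a Gröbner basis.
Inter-reduce: drop elements whose leading term is divisible by another's, tail-reduce, and make monic.
Reduced Gröbner basis: {b³ + 3ab - 8b² + 12, a² + ⅜ab - b² + 3/2b + 15/8}.

Buchberger on the second generating set:
h_1 = -8b³ - 24ab + 64b² - 96, LT = b³.
h_2 = 12a² + 9/2ab - 12b² + 18b + 45/2, LT = a².

The S-polynomials (S(h_1,h_2)) all reduce to 0 modulo the current basis, so we have a Gröbner basis.
Inter-reduce: drop elements whose leading term is divisible by another's, tail-reduce, and make monic.
Reduced Gröbner basis: {b³ + 3ab - 8b² + 12, a² + ⅜ab - b² + 3/2b + 15/8}.

These coincide, so the ideals are equal.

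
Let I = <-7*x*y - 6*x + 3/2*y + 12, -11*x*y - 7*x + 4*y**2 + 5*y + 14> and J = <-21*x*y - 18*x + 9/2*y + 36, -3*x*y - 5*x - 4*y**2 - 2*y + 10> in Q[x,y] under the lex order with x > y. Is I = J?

Yes, the ideals are equal.

Since reduced Gröbner bases are canonical representatives of ideals under a given ordering, it suffices to compute and compare them.
Buchberger on the first generating set:
f_1 = -7*x*y - 6*x + 3/2*y + 12, LT = x*y.
f_2 = -11*x*y - 7*x + 4*y**2 + 5*y + 14, LT = x*y.

S(f_1,f_2): lcm = x*y. S = 17/77*x + 4/11*y**2 + 37/154*y - 34/77.
  leading term x: no divisor's leading term divides it; move 17/77*x to the remainder.
  leading term y**2: no divisor's leading term divides it; move 4/11*y**2 to the remainder.
  leading term y: no divisor's leading term divides it; move 37/154*y to the remainder.
  leading term 1: no divisor's leading term divides it; move -34/77 to the remainder.
  remainder 17/77*x + 4/11*y**2 + 37/154*y - 34/77 ≠ 0; add g_3 = 17/77*x + 4/11*y**2 + 37/154*y - 34/77 to the basis.

S(f_1,g_3): lcm = x*y. S = 6/7*x - 28/17*y**3 - 37/34*y**2 + 25/14*y - 12/7.
  leading term x: subtract (66/17)·g_3 from 6/7*x - 28/17*y**3 - 37/34*y**2 + 25/14*y - 12/7 → -28/17*y**3 - 5/2*y**2 + 29/34*y
  leading term y**3: no divisor's leading term divides it; move -28/17*y**3 to the remainder.
  leading term y**2: no divisor's leading term divides it; move -5/2*y**2 to the remainder.
  leading term y: no divisor's leading term divides it; move 29/34*y to the remainder.
  remainder -28/17*y**3 - 5/2*y**2 + 29/34*y ≠ 0; add g_4 = -28/17*y**3 - 5/2*y**2 + 29/34*y to the basis.

S(f_2,g_3): lcm = x*y. S = 7/11*x - 28/17*y**3 - 543/374*y**2 + 17/11*y - 14/11.
  leading term x: subtract (49/17)·g_3 from 7/11*x - 28/17*y**3 - 543/374*y**2 + 17/11*y - 14/11 → -28/17*y**3 - 5/2*y**2 + 29/34*y
  leading term y**3: subtract (1)·g_4 from -28/17*y**3 - 5/2*y**2 + 29/34*y → 0
  remainder 0.

S(f_1,g_4): lcm = x*y**3. S = -37/56*x*y**2 + 29/56*x*y - 3/14*y**3 - 12/7*y**2.
  leading term x*y**2: subtract (37/392*y)·f_1 from -37/56*x*y**2 + 29/56*x*y - 3/14*y**3 - 12/7*y**2 → 425/392*x*y - 3/14*y**3 - 1455/784*y**2 - 111/98*y
  leading term x*y: subtract (-425/2744)·f_1 from 425/392*x*y - 3/14*y**3 - 1455/784*y**2 - 111/98*y → -1275/1372*x - 3/14*y**3 - 1455/784*y**2 - 4941/5488*y + 1275/686
  leading term x: subtract (-825/196)·g_3 from -1275/1372*x - 3/14*y**3 - 1455/784*y**2 - 4941/5488*y + 1275/686 → -3/14*y**3 - 255/784*y**2 + 87/784*y
  leading term y**3: subtract (51/392)·g_4 from -3/14*y**3 - 255/784*y**2 + 87/784*y → 0
  remainder 0.

S(f_2,g_4): lcm = x*y**3. S = -543/616*x*y**2 + 29/56*x*y - 4/11*y**4 - 5/11*y**3 - 14/11*y**2.
  leading term x*y**2: subtract (543/4312*y)·f_1 from -543/616*x*y**2 + 29/56*x*y - 4/11*y**4 - 5/11*y**3 - 14/11*y**2 → 5491/4312*x*y - 4/11*y**4 - 5/11*y**3 - 12605/8624*y**2 - 1629/1078*y
  leading term x*y: subtract (-5491/30184)·f_1 from 5491/4312*x*y - 4/11*y**4 - 5/11*y**3 - 12605/8624*y**2 - 1629/1078*y → -16473/15092*x - 4/11*y**4 - 5/11*y**3 - 12605/8624*y**2 - 74751/60368*y + 16473/7546
  leading term x: subtract (-969/196)·g_3 from -16473/15092*x - 4/11*y**4 - 5/11*y**3 - 12605/8624*y**2 - 74751/60368*y + 16473/7546 → -4/11*y**4 - 5/11*y**3 + 2899/8624*y**2 - 435/8624*y
  leading term y**4: subtract (17/77*y)·g_4 from -4/11*y**4 - 5/11*y**3 + 2899/8624*y**2 - 435/8624*y → 15/154*y**3 + 1275/8624*y**2 - 435/8624*y
  leading term y**3: subtract (-255/4312)·g_4 from 15/154*y**3 + 1275/8624*y**2 - 435/8624*y → 0
  remainder 0.

S(g_3,g_4): leading monomials are coprime, so the S-polynomial reduces to 0 (Buchberger's first criterion).
Every S-polynomial of the final basis reduces to 0, so we have a Gröbner basis.
Inter-reduce: drop elements whose leading term is divisible by another's, tail-reduce, and make monic.
Reduced Gröbner basis: {x + 28/17*y**2 + 37/34*y - 2, y**3 + 85/56*y**2 - 29/56*y}.

Buchberger on the second generating set:
h_1 = -21*x*y - 18*x + 9/2*y + 36, LT = x*y.
h_2 = -3*x*y - 5*x - 4*y**2 - 2*y + 10, LT = x*y.

S(h_1,h_2): lcm = x*y. S = -17/21*x - 4/3*y**2 - 37/42*y + 34/21.
  leading term x: no divisor's leading term divides it; move -17/21*x to the remainder.
  leading term y**2: no divisor's leading term divides it; move -4/3*y**2 to the remainder.
  leading term y: no divisor's leading term divides it; move -37/42*y to the remainder.
  leading term 1: no divisor's leading term divides it; move 34/21 to the remainder.
  remainder -17/21*x - 4/3*y**2 - 37/42*y + 34/21 ≠ 0; add k_3 = -17/21*x - 4/3*y**2 - 37/42*y + 34/21 to the basis.

S(h_1,k_3): lcm = x*y. S = 6/7*x - 28/17*y**3 - 37/34*y**2 + 25/14*y - 12/7.
  leading term x: subtract (-18/17)·k_3 from 6/7*x - 28/17*y**3 - 37/34*y**2 + 25/14*y - 12/7 → -28/17*y**3 - 5/2*y**2 + 29/34*y
  leading term y**3: no divisor's leading term divides it; move -28/17*y**3 to the remainder.
  leading term y**2: no divisor's leading term divides it; move -5/2*y**2 to the remainder.
  leading term y: no divisor's leading term divides it; move 29/34*y to the remainder.
  remainder -28/17*y**3 - 5/2*y**2 + 29/34*y ≠ 0; add k_4 = -28/17*y**3 - 5/2*y**2 + 29/34*y to the basis.

S(h_2,k_3): lcm = x*y. S = 5/3*x - 28/17*y**3 + 25/102*y**2 + 8/3*y - 10/3.
  leading term x: subtract (-35/17)·k_3 from 5/3*x - 28/17*y**3 + 25/102*y**2 + 8/3*y - 10/3 → -28/17*y**3 - 5/2*y**2 + 29/34*y
  leading term y**3: subtract (1)·k_4 from -28/17*y**3 - 5/2*y**2 + 29/34*y → 0
  remainder 0.

S(h_1,k_4): lcm = x*y**3. S = -37/56*x*y**2 + 29/56*x*y - 3/14*y**3 - 12/7*y**2.
  leading term x*y**2: subtract (37/1176*y)·h_1 from -37/56*x*y**2 + 29/56*x*y - 3/14*y**3 - 12/7*y**2 → 425/392*x*y - 3/14*y**3 - 1455/784*y**2 - 111/98*y
  leading term x*y: subtract (-425/8232)·h_1 from 425/392*x*y - 3/14*y**3 - 1455/784*y**2 - 111/98*y → -1275/1372*x - 3/14*y**3 - 1455/784*y**2 - 4941/5488*y + 1275/686
  leading term x: subtract (225/196)·k_3 from -1275/1372*x - 3/14*y**3 - 1455/784*y**2 - 4941/5488*y + 1275/686 → -3/14*y**3 - 255/784*y**2 + 87/784*y
  leading term y**3: subtract (51/392)·k_4 from -3/14*y**3 - 255/784*y**2 + 87/784*y → 0
  remainder 0.

S(h_2,k_4): lcm = x*y**3. S = 25/168*x*y**2 + 29/56*x*y + 4/3*y**4 + 2/3*y**3 - 10/3*y**2.
  leading term x*y**2: subtract (-25/3528*y)·h_1 from 25/168*x*y**2 + 29/56*x*y + 4/3*y**4 + 2/3*y**3 - 10/3*y**2 → 153/392*x*y + 4/3*y**4 + 2/3*y**3 - 7765/2352*y**2 + 25/98*y
  leading term x*y: subtract (-51/2744)·h_1 from 153/392*x*y + 4/3*y**4 + 2/3*y**3 - 7765/2352*y**2 + 25/98*y → -459/1372*x + 4/3*y**4 + 2/3*y**3 - 7765/2352*y**2 + 1859/5488*y + 459/686
  leading term x: subtract (81/196)·k_3 from -459/1372*x + 4/3*y**4 + 2/3*y**3 - 7765/2352*y**2 + 1859/5488*y + 459/686 → 4/3*y**4 + 2/3*y**3 - 6469/2352*y**2 + 551/784*y
  leading term y**4: subtract (-17/21*y)·k_4 from 4/3*y**4 + 2/3*y**3 - 6469/2352*y**2 + 551/784*y → -19/14*y**3 - 1615/784*y**2 + 551/784*y
  leading term y**3: subtract (323/392)·k_4 from -19/14*y**3 - 1615/784*y**2 + 551/784*y → 0
  remainder 0.

S(k_3,k_4): leading monomials are coprime, so the S-polynomial reduces to 0 (Buchberger's first criterion).
Every S-polynomial of the final basis reduces to 0, so we have a Gröbner basis.
Inter-reduce: drop elements whose leading term is divisible by another's, tail-reduce, and make monic.
Reduced Gröbner basis: {x + 28/17*y**2 + 37/34*y - 2, y**3 + 85/56*y**2 - 29/56*y}.

These coincide, so the ideals are equal.
The choice of monomial ordering does not affect the verdict — as long as both bases are computed under the same ordering, their equality decides ideal equality.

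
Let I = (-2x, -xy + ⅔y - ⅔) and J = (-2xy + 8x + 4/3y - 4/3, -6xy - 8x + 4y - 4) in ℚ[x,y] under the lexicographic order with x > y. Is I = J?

Yes, the ideals are equal.

Since reduced Gröbner bases are canonical representatives of ideals under a given ordering, it suffices to compute and compare them.
Buchberger on the first generating set:
f_1 = -2x, LT = x.
f_2 = -xy + ⅔y - ⅔, LT = xy.

S(f_1,f_2): lcm = xy. S = ⅔y - ⅔.
  reduce S modulo (f_1, f_2):
  remainder ⅔y - ⅔ ≠ 0; add g_3 = ⅔y - ⅔ to the basis.

The other S-polynomials (S(f_1,g_3), S(f_2,g_3)) all reduce to 0 modulo the current basis, so we have a Gröbner basis.
Inter-reduce: drop elements whose leading term is divisible by another's, tail-reduce, and make monic.
Reduced Gröbner basis: {x, y - 1}.

Buchberger on the second generating set:
h_1 = -2xy + 8x + 4/3y - 4/3, LT = xy.
h_2 = -6xy - 8x + 4y - 4, LT = xy.

S(h_1,h_2): lcm = xy. S = -16/3x.
  reduce S modulo (h_1, h_2):
  remainder -16/3x ≠ 0; add k_3 = -16/3x to the basis.

S(h_1,k_3): lcm = xy. S = -4x - ⅔y + ⅔.
  reduce S modulo (h_1, h_2, k_3):
  remainder -⅔y + ⅔ ≠ 0; add k_4 = -⅔y + ⅔ to the basis.

The other S-polynomials (S(h_2,k_3), S(h_1,k_4), S(h_2,k_4), S(k_3,k_4)) all reduce to 0 modulo the current basis, so we have a Gröbner basis.
Inter-reduce: drop elements whose leading term is divisible by another's, tail-reduce, and make monic.
Reduced Gröbner basis: {x, y - 1}.

These coincide, so the ideals are equal.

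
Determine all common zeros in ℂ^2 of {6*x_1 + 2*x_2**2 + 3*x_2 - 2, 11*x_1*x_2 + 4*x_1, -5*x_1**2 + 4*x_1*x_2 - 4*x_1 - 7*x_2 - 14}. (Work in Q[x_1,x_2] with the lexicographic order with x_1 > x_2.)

{(0, -2)}

Compute a lex Gröbner basis by Buchberger's algorithm.
f_1 = 6*x_1 + 2*x_2**2 + 3*x_2 - 2, LT = x_1.
f_2 = 11*x_1*x_2 + 4*x_1, LT = x_1*x_2.
f_3 = -5*x_1**2 + 4*x_1*x_2 - 4*x_1 - 7*x_2 - 14, LT = x_1**2.

S(f_1,f_2): lcm = x_1*x_2. S = -4/11*x_1 + 1/3*x_2**3 + 1/2*x_2**2 - 1/3*x_2.
  leading term x_1: subtract (-2/33)·f_1 from -4/11*x_1 + 1/3*x_2**3 + 1/2*x_2**2 - 1/3*x_2 → 1/3*x_2**3 + 41/66*x_2**2 - 5/33*x_2 - 4/33
  leading term x_2**3: no divisor's leading term divides it; move 1/3*x_2**3 to the remainder.
  leading term x_2**2: no divisor's leading term divides it; move 41/66*x_2**2 to the remainder.
  leading term x_2: no divisor's leading term divides it; move -5/33*x_2 to the remainder.
  leading term 1: no divisor's leading term divides it; move -4/33 to the remainder.
  remainder 1/3*x_2**3 + 41/66*x_2**2 - 5/33*x_2 - 4/33 ≠ 0; add h_4 = 1/3*x_2**3 + 41/66*x_2**2 - 5/33*x_2 - 4/33 to the basis.

S(f_1,f_3): lcm = x_1**2. S = 1/3*x_1*x_2**2 + 13/10*x_1*x_2 - 17/15*x_1 - 7/5*x_2 - 14/5.
  leading term x_1*x_2**2: subtract (1/18*x_2**2)·f_1 from 1/3*x_1*x_2**2 + 13/10*x_1*x_2 - 17/15*x_1 - 7/5*x_2 - 14/5 → 13/10*x_1*x_2 - 17/15*x_1 - 1/9*x_2**4 - 1/6*x_2**3 + 1/9*x_2**2 - 7/5*x_2 - 14/5
  leading term x_1*x_2: subtract (13/60*x_2)·f_1 from 13/10*x_1*x_2 - 17/15*x_1 - 1/9*x_2**4 - 1/6*x_2**3 + 1/9*x_2**2 - 7/5*x_2 - 14/5 → -17/15*x_1 - 1/9*x_2**4 - 3/5*x_2**3 - 97/180*x_2**2 - 29/30*x_2 - 14/5
  leading term x_1: subtract (-17/90)·f_1 from -17/15*x_1 - 1/9*x_2**4 - 3/5*x_2**3 - 97/180*x_2**2 - 29/30*x_2 - 14/5 → -1/9*x_2**4 - 3/5*x_2**3 - 29/180*x_2**2 - 2/5*x_2 - 143/45
  leading term x_2**4: subtract (-1/3*x_2)·h_4 from -1/9*x_2**4 - 3/5*x_2**3 - 29/180*x_2**2 - 2/5*x_2 - 143/45 → -389/990*x_2**3 - 419/1980*x_2**2 - 218/495*x_2 - 143/45
  leading term x_2**3: subtract (-389/330)·h_4 from -389/990*x_2**3 - 419/1980*x_2**2 - 218/495*x_2 - 143/45 → 63/121*x_2**2 - 749/1210*x_2 - 2009/605
  leading term x_2**2: no divisor's leading term divides it; move 63/121*x_2**2 to the remainder.
  leading term x_2: no divisor's leading term divides it; move -749/1210*x_2 to the remainder.
  leading term 1: no divisor's leading term divides it; move -2009/605 to the remainder.
  remainder 63/121*x_2**2 - 749/1210*x_2 - 2009/605 ≠ 0; add h_5 = 63/121*x_2**2 - 749/1210*x_2 - 2009/605 to the basis.

S(f_2,f_3): lcm = x_1**2*x_2. S = 4/11*x_1**2 + 4/5*x_1*x_2**2 - 4/5*x_1*x_2 - 7/5*x_2**2 - 14/5*x_2.
  leading term x_1**2: subtract (2/33*x_1)·f_1 from 4/11*x_1**2 + 4/5*x_1*x_2**2 - 4/5*x_1*x_2 - 7/5*x_2**2 - 14/5*x_2 → 112/165*x_1*x_2**2 - 54/55*x_1*x_2 + 4/33*x_1 - 7/5*x_2**2 - 14/5*x_2
  leading term x_1*x_2**2: subtract (56/495*x_2**2)·f_1 from 112/165*x_1*x_2**2 - 54/55*x_1*x_2 + 4/33*x_1 - 7/5*x_2**2 - 14/5*x_2 → -54/55*x_1*x_2 + 4/33*x_1 - 112/495*x_2**4 - 56/165*x_2**3 - 581/495*x_2**2 - 14/5*x_2
  leading term x_1*x_2: subtract (-9/55*x_2)·f_1 from -54/55*x_1*x_2 + 4/33*x_1 - 112/495*x_2**4 - 56/165*x_2**3 - 581/495*x_2**2 - 14/5*x_2 → 4/33*x_1 - 112/495*x_2**4 - 2/165*x_2**3 - 338/495*x_2**2 - 172/55*x_2
  leading term x_1: subtract (2/99)·f_1 from 4/33*x_1 - 112/495*x_2**4 - 2/165*x_2**3 - 338/495*x_2**2 - 172/55*x_2 → -112/495*x_2**4 - 2/165*x_2**3 - 358/495*x_2**2 - 526/165*x_2 + 4/99
  leading term x_2**4: subtract (-112/165*x_2)·h_4 from -112/495*x_2**4 - 2/165*x_2**3 - 358/495*x_2**2 - 526/165*x_2 + 4/99 → 446/1089*x_2**3 - 4498/5445*x_2**2 - 17806/5445*x_2 + 4/99
  leading term x_2**3: subtract (446/363)·h_4 from 446/1089*x_2**3 - 4498/5445*x_2**2 - 17806/5445*x_2 + 4/99 → -10577/6655*x_2**2 - 20524/6655*x_2 + 252/1331
  leading term x_2**2: subtract (-1511/495)·h_5 from -10577/6655*x_2**2 - 20524/6655*x_2 + 252/1331 → -24619/4950*x_2 - 24619/2475
  leading term x_2: no divisor's leading term divides it; move -24619/4950*x_2 to the remainder.
  leading term 1: no divisor's leading term divides it; move -24619/2475 to the remainder.
  remainder -24619/4950*x_2 - 24619/2475 ≠ 0; add h_6 = -24619/4950*x_2 - 24619/2475 to the basis.

The other S-polynomials (S(f_1,h_4), S(f_2,h_4), S(f_3,h_4), S(f_1,h_5), S(f_2,h_5), S(f_3,h_5), S(h_4,h_5), S(f_1,h_6), S(f_2,h_6), S(f_3,h_6), S(h_4,h_6), S(h_5,h_6)) all reduce to 0 modulo the current basis, so we have a Gröbner basis.
Inter-reduce: drop elements whose leading term is divisible by another's, tail-reduce, and make monic.
Reduced Gröbner basis: {x_1, x_2 + 2}.

From the last basis element, x_2 + 2 = 0, so x_2 takes values in {-2}. Each choice, substituted upward through the basis, yields the corresponding point(s) of the solution set.
  x_2 = -2: the earlier basis element becomes x_1 = 0, giving x_1 = 0 — point (0, -2).
Check: every point annihilates each of the original generators.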